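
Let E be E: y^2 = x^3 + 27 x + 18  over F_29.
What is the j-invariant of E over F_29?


Delta = -16(4 a^3 + 27 b^2) mod 29 = 5
-1728 * (4 a)^3 = -1728 * (4*27)^3 mod 29 = 4
j = 4 * 5^(-1) mod 29 = 24

j = 24 (mod 29)


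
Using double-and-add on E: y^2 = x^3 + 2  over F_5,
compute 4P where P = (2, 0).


k = 4 = 100_2 (binary, LSB first: 001)
Double-and-add from P = (2, 0):
  bit 0 = 0: acc unchanged = O
  bit 1 = 0: acc unchanged = O
  bit 2 = 1: acc = O + O = O

4P = O


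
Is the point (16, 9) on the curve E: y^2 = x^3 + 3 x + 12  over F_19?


Check whether y^2 = x^3 + 3 x + 12 (mod 19) for (x, y) = (16, 9).
LHS: y^2 = 9^2 mod 19 = 5
RHS: x^3 + 3 x + 12 = 16^3 + 3*16 + 12 mod 19 = 14
LHS != RHS

No, not on the curve


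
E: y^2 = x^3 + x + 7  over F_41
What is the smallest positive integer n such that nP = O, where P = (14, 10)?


Compute successive multiples of P until we hit O:
  1P = (14, 10)
  2P = (11, 23)
  3P = (12, 36)
  4P = (20, 27)
  5P = (23, 26)
  6P = (35, 21)
  7P = (25, 35)
  8P = (38, 10)
  ... (continuing to 38P)
  38P = O

ord(P) = 38


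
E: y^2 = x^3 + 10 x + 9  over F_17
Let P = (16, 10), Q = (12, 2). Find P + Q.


P != Q, so use the chord formula.
s = (y2 - y1) / (x2 - x1) = (9) / (13) mod 17 = 2
x3 = s^2 - x1 - x2 mod 17 = 2^2 - 16 - 12 = 10
y3 = s (x1 - x3) - y1 mod 17 = 2 * (16 - 10) - 10 = 2

P + Q = (10, 2)


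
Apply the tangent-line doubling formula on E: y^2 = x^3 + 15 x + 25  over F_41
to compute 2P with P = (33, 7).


Doubling: s = (3 x1^2 + a) / (2 y1)
s = (3*33^2 + 15) / (2*7) mod 41 = 6
x3 = s^2 - 2 x1 mod 41 = 6^2 - 2*33 = 11
y3 = s (x1 - x3) - y1 mod 41 = 6 * (33 - 11) - 7 = 2

2P = (11, 2)


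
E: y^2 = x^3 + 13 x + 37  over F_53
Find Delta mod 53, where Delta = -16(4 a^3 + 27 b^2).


4 a^3 + 27 b^2 = 4*13^3 + 27*37^2 = 8788 + 36963 = 45751
Delta = -16 * (45751) = -732016
Delta mod 53 = 20

Delta = 20 (mod 53)


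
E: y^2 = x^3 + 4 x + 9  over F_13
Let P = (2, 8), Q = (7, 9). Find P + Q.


P != Q, so use the chord formula.
s = (y2 - y1) / (x2 - x1) = (1) / (5) mod 13 = 8
x3 = s^2 - x1 - x2 mod 13 = 8^2 - 2 - 7 = 3
y3 = s (x1 - x3) - y1 mod 13 = 8 * (2 - 3) - 8 = 10

P + Q = (3, 10)


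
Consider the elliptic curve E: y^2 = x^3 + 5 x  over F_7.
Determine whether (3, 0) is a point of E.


Check whether y^2 = x^3 + 5 x + 0 (mod 7) for (x, y) = (3, 0).
LHS: y^2 = 0^2 mod 7 = 0
RHS: x^3 + 5 x + 0 = 3^3 + 5*3 + 0 mod 7 = 0
LHS = RHS

Yes, on the curve


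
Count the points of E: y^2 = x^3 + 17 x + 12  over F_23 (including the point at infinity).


For each x in F_23, count y with y^2 = x^3 + 17 x + 12 mod 23:
  x = 0: RHS = 12, y in [9, 14]  -> 2 point(s)
  x = 2: RHS = 8, y in [10, 13]  -> 2 point(s)
  x = 4: RHS = 6, y in [11, 12]  -> 2 point(s)
  x = 6: RHS = 8, y in [10, 13]  -> 2 point(s)
  x = 8: RHS = 16, y in [4, 19]  -> 2 point(s)
  x = 10: RHS = 9, y in [3, 20]  -> 2 point(s)
  x = 11: RHS = 12, y in [9, 14]  -> 2 point(s)
  x = 12: RHS = 12, y in [9, 14]  -> 2 point(s)
  x = 14: RHS = 4, y in [2, 21]  -> 2 point(s)
  x = 15: RHS = 8, y in [10, 13]  -> 2 point(s)
  x = 17: RHS = 16, y in [4, 19]  -> 2 point(s)
  x = 18: RHS = 9, y in [3, 20]  -> 2 point(s)
  x = 19: RHS = 18, y in [8, 15]  -> 2 point(s)
  x = 20: RHS = 3, y in [7, 16]  -> 2 point(s)
  x = 21: RHS = 16, y in [4, 19]  -> 2 point(s)
Affine points: 30. Add the point at infinity: total = 31.

#E(F_23) = 31


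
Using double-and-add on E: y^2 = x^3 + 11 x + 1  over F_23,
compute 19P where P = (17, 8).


k = 19 = 10011_2 (binary, LSB first: 11001)
Double-and-add from P = (17, 8):
  bit 0 = 1: acc = O + (17, 8) = (17, 8)
  bit 1 = 1: acc = (17, 8) + (2, 13) = (22, 9)
  bit 2 = 0: acc unchanged = (22, 9)
  bit 3 = 0: acc unchanged = (22, 9)
  bit 4 = 1: acc = (22, 9) + (1, 6) = (8, 16)

19P = (8, 16)


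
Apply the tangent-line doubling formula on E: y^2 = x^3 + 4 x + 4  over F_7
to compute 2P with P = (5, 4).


Doubling: s = (3 x1^2 + a) / (2 y1)
s = (3*5^2 + 4) / (2*4) mod 7 = 2
x3 = s^2 - 2 x1 mod 7 = 2^2 - 2*5 = 1
y3 = s (x1 - x3) - y1 mod 7 = 2 * (5 - 1) - 4 = 4

2P = (1, 4)


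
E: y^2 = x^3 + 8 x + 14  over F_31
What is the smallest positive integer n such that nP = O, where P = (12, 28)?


Compute successive multiples of P until we hit O:
  1P = (12, 28)
  2P = (8, 30)
  3P = (19, 22)
  4P = (2, 21)
  5P = (24, 7)
  6P = (0, 13)
  7P = (7, 17)
  8P = (28, 5)
  ... (continuing to 37P)
  37P = O

ord(P) = 37


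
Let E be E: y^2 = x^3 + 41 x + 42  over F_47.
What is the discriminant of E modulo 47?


4 a^3 + 27 b^2 = 4*41^3 + 27*42^2 = 275684 + 47628 = 323312
Delta = -16 * (323312) = -5172992
Delta mod 47 = 16

Delta = 16 (mod 47)


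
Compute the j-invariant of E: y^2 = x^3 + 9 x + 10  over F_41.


Delta = -16(4 a^3 + 27 b^2) mod 41 = 16
-1728 * (4 a)^3 = -1728 * (4*9)^3 mod 41 = 12
j = 12 * 16^(-1) mod 41 = 11

j = 11 (mod 41)


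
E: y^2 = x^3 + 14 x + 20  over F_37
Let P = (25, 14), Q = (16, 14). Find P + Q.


P != Q, so use the chord formula.
s = (y2 - y1) / (x2 - x1) = (0) / (28) mod 37 = 0
x3 = s^2 - x1 - x2 mod 37 = 0^2 - 25 - 16 = 33
y3 = s (x1 - x3) - y1 mod 37 = 0 * (25 - 33) - 14 = 23

P + Q = (33, 23)


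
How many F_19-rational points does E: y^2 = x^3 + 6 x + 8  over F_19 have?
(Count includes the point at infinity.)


For each x in F_19, count y with y^2 = x^3 + 6 x + 8 mod 19:
  x = 2: RHS = 9, y in [3, 16]  -> 2 point(s)
  x = 4: RHS = 1, y in [1, 18]  -> 2 point(s)
  x = 5: RHS = 11, y in [7, 12]  -> 2 point(s)
  x = 8: RHS = 17, y in [6, 13]  -> 2 point(s)
  x = 10: RHS = 4, y in [2, 17]  -> 2 point(s)
  x = 14: RHS = 5, y in [9, 10]  -> 2 point(s)
  x = 16: RHS = 1, y in [1, 18]  -> 2 point(s)
  x = 17: RHS = 7, y in [8, 11]  -> 2 point(s)
  x = 18: RHS = 1, y in [1, 18]  -> 2 point(s)
Affine points: 18. Add the point at infinity: total = 19.

#E(F_19) = 19


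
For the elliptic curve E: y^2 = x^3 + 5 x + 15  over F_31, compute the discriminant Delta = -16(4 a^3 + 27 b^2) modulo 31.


4 a^3 + 27 b^2 = 4*5^3 + 27*15^2 = 500 + 6075 = 6575
Delta = -16 * (6575) = -105200
Delta mod 31 = 14

Delta = 14 (mod 31)


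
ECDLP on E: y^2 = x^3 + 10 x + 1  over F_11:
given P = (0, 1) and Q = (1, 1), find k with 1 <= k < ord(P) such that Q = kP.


Enumerate multiples of P until we hit Q = (1, 1):
  1P = (0, 1)
  2P = (3, 6)
  3P = (1, 1)
Match found at i = 3.

k = 3


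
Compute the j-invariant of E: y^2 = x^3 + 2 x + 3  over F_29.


Delta = -16(4 a^3 + 27 b^2) mod 29 = 8
-1728 * (4 a)^3 = -1728 * (4*2)^3 mod 29 = 25
j = 25 * 8^(-1) mod 29 = 14

j = 14 (mod 29)


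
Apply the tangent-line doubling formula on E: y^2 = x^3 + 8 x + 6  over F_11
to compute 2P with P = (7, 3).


Doubling: s = (3 x1^2 + a) / (2 y1)
s = (3*7^2 + 8) / (2*3) mod 11 = 2
x3 = s^2 - 2 x1 mod 11 = 2^2 - 2*7 = 1
y3 = s (x1 - x3) - y1 mod 11 = 2 * (7 - 1) - 3 = 9

2P = (1, 9)


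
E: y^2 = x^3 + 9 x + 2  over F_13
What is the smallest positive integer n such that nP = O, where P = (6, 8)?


Compute successive multiples of P until we hit O:
  1P = (6, 8)
  2P = (1, 5)
  3P = (10, 0)
  4P = (1, 8)
  5P = (6, 5)
  6P = O

ord(P) = 6


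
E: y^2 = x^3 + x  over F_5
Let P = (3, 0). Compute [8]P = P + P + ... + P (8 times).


k = 8 = 1000_2 (binary, LSB first: 0001)
Double-and-add from P = (3, 0):
  bit 0 = 0: acc unchanged = O
  bit 1 = 0: acc unchanged = O
  bit 2 = 0: acc unchanged = O
  bit 3 = 1: acc = O + O = O

8P = O


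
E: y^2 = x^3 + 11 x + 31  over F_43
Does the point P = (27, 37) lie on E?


Check whether y^2 = x^3 + 11 x + 31 (mod 43) for (x, y) = (27, 37).
LHS: y^2 = 37^2 mod 43 = 36
RHS: x^3 + 11 x + 31 = 27^3 + 11*27 + 31 mod 43 = 16
LHS != RHS

No, not on the curve


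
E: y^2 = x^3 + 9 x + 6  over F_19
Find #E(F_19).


For each x in F_19, count y with y^2 = x^3 + 9 x + 6 mod 19:
  x = 0: RHS = 6, y in [5, 14]  -> 2 point(s)
  x = 1: RHS = 16, y in [4, 15]  -> 2 point(s)
  x = 4: RHS = 11, y in [7, 12]  -> 2 point(s)
  x = 5: RHS = 5, y in [9, 10]  -> 2 point(s)
  x = 8: RHS = 1, y in [1, 18]  -> 2 point(s)
  x = 11: RHS = 11, y in [7, 12]  -> 2 point(s)
  x = 14: RHS = 7, y in [8, 11]  -> 2 point(s)
  x = 15: RHS = 1, y in [1, 18]  -> 2 point(s)
  x = 16: RHS = 9, y in [3, 16]  -> 2 point(s)
Affine points: 18. Add the point at infinity: total = 19.

#E(F_19) = 19


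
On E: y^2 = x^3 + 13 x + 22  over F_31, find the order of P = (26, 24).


Compute successive multiples of P until we hit O:
  1P = (26, 24)
  2P = (28, 24)
  3P = (8, 7)
  4P = (11, 16)
  5P = (2, 26)
  6P = (17, 14)
  7P = (21, 16)
  8P = (25, 21)
  ... (continuing to 32P)
  32P = O

ord(P) = 32


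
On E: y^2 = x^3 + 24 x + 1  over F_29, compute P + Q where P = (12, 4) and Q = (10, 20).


P != Q, so use the chord formula.
s = (y2 - y1) / (x2 - x1) = (16) / (27) mod 29 = 21
x3 = s^2 - x1 - x2 mod 29 = 21^2 - 12 - 10 = 13
y3 = s (x1 - x3) - y1 mod 29 = 21 * (12 - 13) - 4 = 4

P + Q = (13, 4)


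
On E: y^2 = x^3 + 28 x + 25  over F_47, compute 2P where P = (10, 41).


Doubling: s = (3 x1^2 + a) / (2 y1)
s = (3*10^2 + 28) / (2*41) mod 47 = 4
x3 = s^2 - 2 x1 mod 47 = 4^2 - 2*10 = 43
y3 = s (x1 - x3) - y1 mod 47 = 4 * (10 - 43) - 41 = 15

2P = (43, 15)


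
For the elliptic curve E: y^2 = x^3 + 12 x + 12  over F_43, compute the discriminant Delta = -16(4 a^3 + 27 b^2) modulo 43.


4 a^3 + 27 b^2 = 4*12^3 + 27*12^2 = 6912 + 3888 = 10800
Delta = -16 * (10800) = -172800
Delta mod 43 = 17

Delta = 17 (mod 43)


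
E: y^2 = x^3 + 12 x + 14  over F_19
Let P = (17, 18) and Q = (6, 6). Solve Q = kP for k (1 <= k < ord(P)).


Enumerate multiples of P until we hit Q = (6, 6):
  1P = (17, 18)
  2P = (15, 15)
  3P = (13, 7)
  4P = (12, 10)
  5P = (7, 17)
  6P = (18, 18)
  7P = (3, 1)
  8P = (6, 13)
  9P = (5, 3)
  10P = (14, 0)
  11P = (5, 16)
  12P = (6, 6)
Match found at i = 12.

k = 12


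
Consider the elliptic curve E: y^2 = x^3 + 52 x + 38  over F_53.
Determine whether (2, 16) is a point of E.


Check whether y^2 = x^3 + 52 x + 38 (mod 53) for (x, y) = (2, 16).
LHS: y^2 = 16^2 mod 53 = 44
RHS: x^3 + 52 x + 38 = 2^3 + 52*2 + 38 mod 53 = 44
LHS = RHS

Yes, on the curve


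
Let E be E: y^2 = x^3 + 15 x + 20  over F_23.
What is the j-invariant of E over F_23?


Delta = -16(4 a^3 + 27 b^2) mod 23 = 15
-1728 * (4 a)^3 = -1728 * (4*15)^3 mod 23 = 2
j = 2 * 15^(-1) mod 23 = 17

j = 17 (mod 23)


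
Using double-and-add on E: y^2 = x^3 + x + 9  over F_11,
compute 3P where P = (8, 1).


k = 3 = 11_2 (binary, LSB first: 11)
Double-and-add from P = (8, 1):
  bit 0 = 1: acc = O + (8, 1) = (8, 1)
  bit 1 = 1: acc = (8, 1) + (4, 0) = (8, 10)

3P = (8, 10)


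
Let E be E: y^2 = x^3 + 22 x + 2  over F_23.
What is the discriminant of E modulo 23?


4 a^3 + 27 b^2 = 4*22^3 + 27*2^2 = 42592 + 108 = 42700
Delta = -16 * (42700) = -683200
Delta mod 23 = 15

Delta = 15 (mod 23)


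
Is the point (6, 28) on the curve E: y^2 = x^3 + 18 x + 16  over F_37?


Check whether y^2 = x^3 + 18 x + 16 (mod 37) for (x, y) = (6, 28).
LHS: y^2 = 28^2 mod 37 = 7
RHS: x^3 + 18 x + 16 = 6^3 + 18*6 + 16 mod 37 = 7
LHS = RHS

Yes, on the curve


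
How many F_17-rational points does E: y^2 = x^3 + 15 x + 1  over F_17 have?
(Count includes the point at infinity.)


For each x in F_17, count y with y^2 = x^3 + 15 x + 1 mod 17:
  x = 0: RHS = 1, y in [1, 16]  -> 2 point(s)
  x = 1: RHS = 0, y in [0]  -> 1 point(s)
  x = 6: RHS = 1, y in [1, 16]  -> 2 point(s)
  x = 8: RHS = 4, y in [2, 15]  -> 2 point(s)
  x = 9: RHS = 15, y in [7, 10]  -> 2 point(s)
  x = 11: RHS = 1, y in [1, 16]  -> 2 point(s)
  x = 13: RHS = 13, y in [8, 9]  -> 2 point(s)
  x = 16: RHS = 2, y in [6, 11]  -> 2 point(s)
Affine points: 15. Add the point at infinity: total = 16.

#E(F_17) = 16


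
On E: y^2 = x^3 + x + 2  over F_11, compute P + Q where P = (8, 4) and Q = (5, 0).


P != Q, so use the chord formula.
s = (y2 - y1) / (x2 - x1) = (7) / (8) mod 11 = 5
x3 = s^2 - x1 - x2 mod 11 = 5^2 - 8 - 5 = 1
y3 = s (x1 - x3) - y1 mod 11 = 5 * (8 - 1) - 4 = 9

P + Q = (1, 9)


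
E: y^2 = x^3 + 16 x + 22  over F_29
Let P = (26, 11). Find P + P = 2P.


Doubling: s = (3 x1^2 + a) / (2 y1)
s = (3*26^2 + 16) / (2*11) mod 29 = 27
x3 = s^2 - 2 x1 mod 29 = 27^2 - 2*26 = 10
y3 = s (x1 - x3) - y1 mod 29 = 27 * (26 - 10) - 11 = 15

2P = (10, 15)


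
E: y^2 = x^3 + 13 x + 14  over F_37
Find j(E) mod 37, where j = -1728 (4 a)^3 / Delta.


Delta = -16(4 a^3 + 27 b^2) mod 37 = 13
-1728 * (4 a)^3 = -1728 * (4*13)^3 mod 37 = 14
j = 14 * 13^(-1) mod 37 = 21

j = 21 (mod 37)


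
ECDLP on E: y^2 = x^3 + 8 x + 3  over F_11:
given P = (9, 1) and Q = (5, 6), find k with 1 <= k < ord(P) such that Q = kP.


Enumerate multiples of P until we hit Q = (5, 6):
  1P = (9, 1)
  2P = (5, 6)
Match found at i = 2.

k = 2


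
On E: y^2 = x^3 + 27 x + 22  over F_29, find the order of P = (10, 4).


Compute successive multiples of P until we hit O:
  1P = (10, 4)
  2P = (10, 25)
  3P = O

ord(P) = 3


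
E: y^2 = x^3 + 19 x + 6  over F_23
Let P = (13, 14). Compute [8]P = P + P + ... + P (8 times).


k = 8 = 1000_2 (binary, LSB first: 0001)
Double-and-add from P = (13, 14):
  bit 0 = 0: acc unchanged = O
  bit 1 = 0: acc unchanged = O
  bit 2 = 0: acc unchanged = O
  bit 3 = 1: acc = O + (13, 9) = (13, 9)

8P = (13, 9)


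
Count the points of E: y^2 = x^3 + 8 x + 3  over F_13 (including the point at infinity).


For each x in F_13, count y with y^2 = x^3 + 8 x + 3 mod 13:
  x = 0: RHS = 3, y in [4, 9]  -> 2 point(s)
  x = 1: RHS = 12, y in [5, 8]  -> 2 point(s)
  x = 2: RHS = 1, y in [1, 12]  -> 2 point(s)
  x = 5: RHS = 12, y in [5, 8]  -> 2 point(s)
  x = 7: RHS = 12, y in [5, 8]  -> 2 point(s)
  x = 10: RHS = 4, y in [2, 11]  -> 2 point(s)
Affine points: 12. Add the point at infinity: total = 13.

#E(F_13) = 13


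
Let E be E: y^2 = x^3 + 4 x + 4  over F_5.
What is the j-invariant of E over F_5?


Delta = -16(4 a^3 + 27 b^2) mod 5 = 2
-1728 * (4 a)^3 = -1728 * (4*4)^3 mod 5 = 2
j = 2 * 2^(-1) mod 5 = 1

j = 1 (mod 5)


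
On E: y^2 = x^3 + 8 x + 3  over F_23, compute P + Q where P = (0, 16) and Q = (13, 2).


P != Q, so use the chord formula.
s = (y2 - y1) / (x2 - x1) = (9) / (13) mod 23 = 6
x3 = s^2 - x1 - x2 mod 23 = 6^2 - 0 - 13 = 0
y3 = s (x1 - x3) - y1 mod 23 = 6 * (0 - 0) - 16 = 7

P + Q = (0, 7)


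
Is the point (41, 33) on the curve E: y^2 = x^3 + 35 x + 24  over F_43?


Check whether y^2 = x^3 + 35 x + 24 (mod 43) for (x, y) = (41, 33).
LHS: y^2 = 33^2 mod 43 = 14
RHS: x^3 + 35 x + 24 = 41^3 + 35*41 + 24 mod 43 = 32
LHS != RHS

No, not on the curve


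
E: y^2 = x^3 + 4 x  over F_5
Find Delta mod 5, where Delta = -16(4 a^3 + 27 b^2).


4 a^3 + 27 b^2 = 4*4^3 + 27*0^2 = 256 + 0 = 256
Delta = -16 * (256) = -4096
Delta mod 5 = 4

Delta = 4 (mod 5)


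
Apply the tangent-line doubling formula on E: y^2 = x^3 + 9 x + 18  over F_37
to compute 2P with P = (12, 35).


Doubling: s = (3 x1^2 + a) / (2 y1)
s = (3*12^2 + 9) / (2*35) mod 37 = 10
x3 = s^2 - 2 x1 mod 37 = 10^2 - 2*12 = 2
y3 = s (x1 - x3) - y1 mod 37 = 10 * (12 - 2) - 35 = 28

2P = (2, 28)


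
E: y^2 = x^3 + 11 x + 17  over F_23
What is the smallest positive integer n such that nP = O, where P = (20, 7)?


Compute successive multiples of P until we hit O:
  1P = (20, 7)
  2P = (19, 22)
  3P = (2, 22)
  4P = (10, 0)
  5P = (2, 1)
  6P = (19, 1)
  7P = (20, 16)
  8P = O

ord(P) = 8


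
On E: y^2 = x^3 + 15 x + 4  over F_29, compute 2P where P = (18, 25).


k = 2 = 10_2 (binary, LSB first: 01)
Double-and-add from P = (18, 25):
  bit 0 = 0: acc unchanged = O
  bit 1 = 1: acc = O + (27, 16) = (27, 16)

2P = (27, 16)


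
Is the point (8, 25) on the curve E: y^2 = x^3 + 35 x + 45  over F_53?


Check whether y^2 = x^3 + 35 x + 45 (mod 53) for (x, y) = (8, 25).
LHS: y^2 = 25^2 mod 53 = 42
RHS: x^3 + 35 x + 45 = 8^3 + 35*8 + 45 mod 53 = 42
LHS = RHS

Yes, on the curve


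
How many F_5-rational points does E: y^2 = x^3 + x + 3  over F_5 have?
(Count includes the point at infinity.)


For each x in F_5, count y with y^2 = x^3 + 1 x + 3 mod 5:
  x = 1: RHS = 0, y in [0]  -> 1 point(s)
  x = 4: RHS = 1, y in [1, 4]  -> 2 point(s)
Affine points: 3. Add the point at infinity: total = 4.

#E(F_5) = 4


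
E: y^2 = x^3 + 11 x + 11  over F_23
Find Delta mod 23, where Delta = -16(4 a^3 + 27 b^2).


4 a^3 + 27 b^2 = 4*11^3 + 27*11^2 = 5324 + 3267 = 8591
Delta = -16 * (8591) = -137456
Delta mod 23 = 15

Delta = 15 (mod 23)


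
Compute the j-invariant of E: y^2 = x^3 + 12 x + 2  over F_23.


Delta = -16(4 a^3 + 27 b^2) mod 23 = 12
-1728 * (4 a)^3 = -1728 * (4*12)^3 mod 23 = 22
j = 22 * 12^(-1) mod 23 = 21

j = 21 (mod 23)


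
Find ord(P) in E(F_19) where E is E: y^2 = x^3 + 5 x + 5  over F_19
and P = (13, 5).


Compute successive multiples of P until we hit O:
  1P = (13, 5)
  2P = (16, 1)
  3P = (15, 4)
  4P = (15, 15)
  5P = (16, 18)
  6P = (13, 14)
  7P = O

ord(P) = 7


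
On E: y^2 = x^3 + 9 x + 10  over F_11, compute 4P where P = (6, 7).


k = 4 = 100_2 (binary, LSB first: 001)
Double-and-add from P = (6, 7):
  bit 0 = 0: acc unchanged = O
  bit 1 = 0: acc unchanged = O
  bit 2 = 1: acc = O + (8, 0) = (8, 0)

4P = (8, 0)


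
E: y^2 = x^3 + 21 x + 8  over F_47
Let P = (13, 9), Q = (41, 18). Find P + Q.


P != Q, so use the chord formula.
s = (y2 - y1) / (x2 - x1) = (9) / (28) mod 47 = 2
x3 = s^2 - x1 - x2 mod 47 = 2^2 - 13 - 41 = 44
y3 = s (x1 - x3) - y1 mod 47 = 2 * (13 - 44) - 9 = 23

P + Q = (44, 23)


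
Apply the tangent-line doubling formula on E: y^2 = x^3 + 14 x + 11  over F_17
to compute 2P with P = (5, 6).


Doubling: s = (3 x1^2 + a) / (2 y1)
s = (3*5^2 + 14) / (2*6) mod 17 = 6
x3 = s^2 - 2 x1 mod 17 = 6^2 - 2*5 = 9
y3 = s (x1 - x3) - y1 mod 17 = 6 * (5 - 9) - 6 = 4

2P = (9, 4)


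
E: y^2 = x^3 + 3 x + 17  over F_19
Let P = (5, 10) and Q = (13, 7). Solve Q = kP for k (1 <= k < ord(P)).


Enumerate multiples of P until we hit Q = (13, 7):
  1P = (5, 10)
  2P = (13, 12)
  3P = (7, 18)
  4P = (4, 13)
  5P = (0, 13)
  6P = (6, 2)
  7P = (15, 13)
  8P = (16, 0)
  9P = (15, 6)
  10P = (6, 17)
  11P = (0, 6)
  12P = (4, 6)
  13P = (7, 1)
  14P = (13, 7)
Match found at i = 14.

k = 14


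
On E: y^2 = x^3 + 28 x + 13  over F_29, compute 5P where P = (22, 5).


k = 5 = 101_2 (binary, LSB first: 101)
Double-and-add from P = (22, 5):
  bit 0 = 1: acc = O + (22, 5) = (22, 5)
  bit 1 = 0: acc unchanged = (22, 5)
  bit 2 = 1: acc = (22, 5) + (19, 3) = (11, 12)

5P = (11, 12)


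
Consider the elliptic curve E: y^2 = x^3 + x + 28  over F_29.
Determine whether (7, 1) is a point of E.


Check whether y^2 = x^3 + 1 x + 28 (mod 29) for (x, y) = (7, 1).
LHS: y^2 = 1^2 mod 29 = 1
RHS: x^3 + 1 x + 28 = 7^3 + 1*7 + 28 mod 29 = 1
LHS = RHS

Yes, on the curve


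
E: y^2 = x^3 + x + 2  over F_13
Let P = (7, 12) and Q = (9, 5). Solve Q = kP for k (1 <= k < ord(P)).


Enumerate multiples of P until we hit Q = (9, 5):
  1P = (7, 12)
  2P = (2, 8)
  3P = (1, 11)
  4P = (9, 5)
Match found at i = 4.

k = 4


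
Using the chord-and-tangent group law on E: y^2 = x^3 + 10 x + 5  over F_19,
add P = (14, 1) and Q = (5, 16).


P != Q, so use the chord formula.
s = (y2 - y1) / (x2 - x1) = (15) / (10) mod 19 = 11
x3 = s^2 - x1 - x2 mod 19 = 11^2 - 14 - 5 = 7
y3 = s (x1 - x3) - y1 mod 19 = 11 * (14 - 7) - 1 = 0

P + Q = (7, 0)


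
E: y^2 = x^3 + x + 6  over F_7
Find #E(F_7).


For each x in F_7, count y with y^2 = x^3 + 1 x + 6 mod 7:
  x = 1: RHS = 1, y in [1, 6]  -> 2 point(s)
  x = 2: RHS = 2, y in [3, 4]  -> 2 point(s)
  x = 3: RHS = 1, y in [1, 6]  -> 2 point(s)
  x = 4: RHS = 4, y in [2, 5]  -> 2 point(s)
  x = 6: RHS = 4, y in [2, 5]  -> 2 point(s)
Affine points: 10. Add the point at infinity: total = 11.

#E(F_7) = 11


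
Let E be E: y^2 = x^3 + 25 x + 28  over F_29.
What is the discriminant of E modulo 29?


4 a^3 + 27 b^2 = 4*25^3 + 27*28^2 = 62500 + 21168 = 83668
Delta = -16 * (83668) = -1338688
Delta mod 29 = 10

Delta = 10 (mod 29)


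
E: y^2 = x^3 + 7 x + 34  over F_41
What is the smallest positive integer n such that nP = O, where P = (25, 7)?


Compute successive multiples of P until we hit O:
  1P = (25, 7)
  2P = (12, 1)
  3P = (3, 0)
  4P = (12, 40)
  5P = (25, 34)
  6P = O

ord(P) = 6


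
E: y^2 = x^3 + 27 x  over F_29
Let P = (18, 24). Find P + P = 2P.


Doubling: s = (3 x1^2 + a) / (2 y1)
s = (3*18^2 + 27) / (2*24) mod 29 = 19
x3 = s^2 - 2 x1 mod 29 = 19^2 - 2*18 = 6
y3 = s (x1 - x3) - y1 mod 29 = 19 * (18 - 6) - 24 = 1

2P = (6, 1)


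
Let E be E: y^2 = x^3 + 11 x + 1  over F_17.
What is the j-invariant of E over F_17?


Delta = -16(4 a^3 + 27 b^2) mod 17 = 13
-1728 * (4 a)^3 = -1728 * (4*11)^3 mod 17 = 16
j = 16 * 13^(-1) mod 17 = 13

j = 13 (mod 17)


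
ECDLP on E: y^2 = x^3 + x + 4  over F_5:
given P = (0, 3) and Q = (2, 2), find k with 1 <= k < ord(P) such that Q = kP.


Enumerate multiples of P until we hit Q = (2, 2):
  1P = (0, 3)
  2P = (1, 1)
  3P = (3, 3)
  4P = (2, 2)
Match found at i = 4.

k = 4


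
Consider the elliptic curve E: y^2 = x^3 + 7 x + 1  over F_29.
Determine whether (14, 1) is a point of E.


Check whether y^2 = x^3 + 7 x + 1 (mod 29) for (x, y) = (14, 1).
LHS: y^2 = 1^2 mod 29 = 1
RHS: x^3 + 7 x + 1 = 14^3 + 7*14 + 1 mod 29 = 1
LHS = RHS

Yes, on the curve


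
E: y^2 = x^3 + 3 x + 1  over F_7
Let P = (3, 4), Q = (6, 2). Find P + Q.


P != Q, so use the chord formula.
s = (y2 - y1) / (x2 - x1) = (5) / (3) mod 7 = 4
x3 = s^2 - x1 - x2 mod 7 = 4^2 - 3 - 6 = 0
y3 = s (x1 - x3) - y1 mod 7 = 4 * (3 - 0) - 4 = 1

P + Q = (0, 1)


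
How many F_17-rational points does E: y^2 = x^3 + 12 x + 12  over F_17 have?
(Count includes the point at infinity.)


For each x in F_17, count y with y^2 = x^3 + 12 x + 12 mod 17:
  x = 1: RHS = 8, y in [5, 12]  -> 2 point(s)
  x = 8: RHS = 8, y in [5, 12]  -> 2 point(s)
  x = 9: RHS = 16, y in [4, 13]  -> 2 point(s)
  x = 11: RHS = 13, y in [8, 9]  -> 2 point(s)
  x = 13: RHS = 2, y in [6, 11]  -> 2 point(s)
  x = 14: RHS = 0, y in [0]  -> 1 point(s)
  x = 16: RHS = 16, y in [4, 13]  -> 2 point(s)
Affine points: 13. Add the point at infinity: total = 14.

#E(F_17) = 14


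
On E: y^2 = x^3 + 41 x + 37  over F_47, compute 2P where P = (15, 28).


Doubling: s = (3 x1^2 + a) / (2 y1)
s = (3*15^2 + 41) / (2*28) mod 47 = 43
x3 = s^2 - 2 x1 mod 47 = 43^2 - 2*15 = 33
y3 = s (x1 - x3) - y1 mod 47 = 43 * (15 - 33) - 28 = 44

2P = (33, 44)


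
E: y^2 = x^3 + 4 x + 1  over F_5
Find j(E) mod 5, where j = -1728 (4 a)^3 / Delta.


Delta = -16(4 a^3 + 27 b^2) mod 5 = 2
-1728 * (4 a)^3 = -1728 * (4*4)^3 mod 5 = 2
j = 2 * 2^(-1) mod 5 = 1

j = 1 (mod 5)


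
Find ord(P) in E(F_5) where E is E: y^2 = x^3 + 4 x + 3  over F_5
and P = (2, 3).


Compute successive multiples of P until we hit O:
  1P = (2, 3)
  2P = (2, 2)
  3P = O

ord(P) = 3


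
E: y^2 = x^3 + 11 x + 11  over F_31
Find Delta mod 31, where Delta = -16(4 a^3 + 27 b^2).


4 a^3 + 27 b^2 = 4*11^3 + 27*11^2 = 5324 + 3267 = 8591
Delta = -16 * (8591) = -137456
Delta mod 31 = 29

Delta = 29 (mod 31)


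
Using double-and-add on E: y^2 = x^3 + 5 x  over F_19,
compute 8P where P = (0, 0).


k = 8 = 1000_2 (binary, LSB first: 0001)
Double-and-add from P = (0, 0):
  bit 0 = 0: acc unchanged = O
  bit 1 = 0: acc unchanged = O
  bit 2 = 0: acc unchanged = O
  bit 3 = 1: acc = O + O = O

8P = O


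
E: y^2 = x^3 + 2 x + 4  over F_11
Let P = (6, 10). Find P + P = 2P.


Doubling: s = (3 x1^2 + a) / (2 y1)
s = (3*6^2 + 2) / (2*10) mod 11 = 0
x3 = s^2 - 2 x1 mod 11 = 0^2 - 2*6 = 10
y3 = s (x1 - x3) - y1 mod 11 = 0 * (6 - 10) - 10 = 1

2P = (10, 1)


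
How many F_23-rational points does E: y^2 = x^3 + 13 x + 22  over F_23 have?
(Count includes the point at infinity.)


For each x in F_23, count y with y^2 = x^3 + 13 x + 22 mod 23:
  x = 1: RHS = 13, y in [6, 17]  -> 2 point(s)
  x = 4: RHS = 0, y in [0]  -> 1 point(s)
  x = 10: RHS = 2, y in [5, 18]  -> 2 point(s)
  x = 11: RHS = 1, y in [1, 22]  -> 2 point(s)
  x = 14: RHS = 4, y in [2, 21]  -> 2 point(s)
  x = 15: RHS = 4, y in [2, 21]  -> 2 point(s)
  x = 16: RHS = 2, y in [5, 18]  -> 2 point(s)
  x = 17: RHS = 4, y in [2, 21]  -> 2 point(s)
  x = 18: RHS = 16, y in [4, 19]  -> 2 point(s)
  x = 20: RHS = 2, y in [5, 18]  -> 2 point(s)
  x = 22: RHS = 8, y in [10, 13]  -> 2 point(s)
Affine points: 21. Add the point at infinity: total = 22.

#E(F_23) = 22


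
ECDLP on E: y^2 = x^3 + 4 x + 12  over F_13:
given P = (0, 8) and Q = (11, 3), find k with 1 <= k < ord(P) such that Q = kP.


Enumerate multiples of P until we hit Q = (11, 3):
  1P = (0, 8)
  2P = (9, 6)
  3P = (1, 11)
  4P = (8, 7)
  5P = (4, 12)
  6P = (10, 8)
  7P = (3, 5)
  8P = (11, 3)
Match found at i = 8.

k = 8


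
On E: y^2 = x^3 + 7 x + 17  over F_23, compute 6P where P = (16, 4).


k = 6 = 110_2 (binary, LSB first: 011)
Double-and-add from P = (16, 4):
  bit 0 = 0: acc unchanged = O
  bit 1 = 1: acc = O + (18, 15) = (18, 15)
  bit 2 = 1: acc = (18, 15) + (5, 19) = (2, 19)

6P = (2, 19)


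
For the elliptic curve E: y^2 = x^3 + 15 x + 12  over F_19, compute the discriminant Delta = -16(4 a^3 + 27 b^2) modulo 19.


4 a^3 + 27 b^2 = 4*15^3 + 27*12^2 = 13500 + 3888 = 17388
Delta = -16 * (17388) = -278208
Delta mod 19 = 9

Delta = 9 (mod 19)


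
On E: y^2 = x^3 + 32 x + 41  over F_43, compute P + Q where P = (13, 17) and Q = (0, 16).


P != Q, so use the chord formula.
s = (y2 - y1) / (x2 - x1) = (42) / (30) mod 43 = 10
x3 = s^2 - x1 - x2 mod 43 = 10^2 - 13 - 0 = 1
y3 = s (x1 - x3) - y1 mod 43 = 10 * (13 - 1) - 17 = 17

P + Q = (1, 17)


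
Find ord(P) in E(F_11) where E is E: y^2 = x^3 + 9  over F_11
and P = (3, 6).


Compute successive multiples of P until we hit O:
  1P = (3, 6)
  2P = (8, 2)
  3P = (9, 1)
  4P = (0, 8)
  5P = (6, 7)
  6P = (7, 0)
  7P = (6, 4)
  8P = (0, 3)
  ... (continuing to 12P)
  12P = O

ord(P) = 12


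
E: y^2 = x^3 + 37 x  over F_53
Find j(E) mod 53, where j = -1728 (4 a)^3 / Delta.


Delta = -16(4 a^3 + 27 b^2) mod 53 = 6
-1728 * (4 a)^3 = -1728 * (4*37)^3 mod 53 = 33
j = 33 * 6^(-1) mod 53 = 32

j = 32 (mod 53)


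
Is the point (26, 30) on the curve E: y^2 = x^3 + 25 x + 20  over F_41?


Check whether y^2 = x^3 + 25 x + 20 (mod 41) for (x, y) = (26, 30).
LHS: y^2 = 30^2 mod 41 = 39
RHS: x^3 + 25 x + 20 = 26^3 + 25*26 + 20 mod 41 = 1
LHS != RHS

No, not on the curve


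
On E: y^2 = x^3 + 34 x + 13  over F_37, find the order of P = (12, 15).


Compute successive multiples of P until we hit O:
  1P = (12, 15)
  2P = (4, 18)
  3P = (9, 7)
  4P = (19, 28)
  5P = (17, 18)
  6P = (35, 23)
  7P = (16, 19)
  8P = (10, 24)
  ... (continuing to 34P)
  34P = O

ord(P) = 34


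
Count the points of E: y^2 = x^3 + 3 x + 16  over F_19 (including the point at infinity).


For each x in F_19, count y with y^2 = x^3 + 3 x + 16 mod 19:
  x = 0: RHS = 16, y in [4, 15]  -> 2 point(s)
  x = 1: RHS = 1, y in [1, 18]  -> 2 point(s)
  x = 2: RHS = 11, y in [7, 12]  -> 2 point(s)
  x = 4: RHS = 16, y in [4, 15]  -> 2 point(s)
  x = 5: RHS = 4, y in [2, 17]  -> 2 point(s)
  x = 7: RHS = 0, y in [0]  -> 1 point(s)
  x = 8: RHS = 1, y in [1, 18]  -> 2 point(s)
  x = 10: RHS = 1, y in [1, 18]  -> 2 point(s)
  x = 14: RHS = 9, y in [3, 16]  -> 2 point(s)
  x = 15: RHS = 16, y in [4, 15]  -> 2 point(s)
Affine points: 19. Add the point at infinity: total = 20.

#E(F_19) = 20


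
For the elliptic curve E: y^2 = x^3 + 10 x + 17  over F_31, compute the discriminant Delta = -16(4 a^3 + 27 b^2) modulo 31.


4 a^3 + 27 b^2 = 4*10^3 + 27*17^2 = 4000 + 7803 = 11803
Delta = -16 * (11803) = -188848
Delta mod 31 = 4

Delta = 4 (mod 31)


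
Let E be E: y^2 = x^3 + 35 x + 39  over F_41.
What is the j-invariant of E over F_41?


Delta = -16(4 a^3 + 27 b^2) mod 41 = 1
-1728 * (4 a)^3 = -1728 * (4*35)^3 mod 41 = 1
j = 1 * 1^(-1) mod 41 = 1

j = 1 (mod 41)


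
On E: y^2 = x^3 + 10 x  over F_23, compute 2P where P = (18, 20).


k = 2 = 10_2 (binary, LSB first: 01)
Double-and-add from P = (18, 20):
  bit 0 = 0: acc unchanged = O
  bit 1 = 1: acc = O + (12, 10) = (12, 10)

2P = (12, 10)


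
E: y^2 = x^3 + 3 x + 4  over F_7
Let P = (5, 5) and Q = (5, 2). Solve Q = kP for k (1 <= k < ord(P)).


Enumerate multiples of P until we hit Q = (5, 2):
  1P = (5, 5)
  2P = (1, 1)
  3P = (2, 5)
  4P = (0, 2)
  5P = (6, 0)
  6P = (0, 5)
  7P = (2, 2)
  8P = (1, 6)
  9P = (5, 2)
Match found at i = 9.

k = 9


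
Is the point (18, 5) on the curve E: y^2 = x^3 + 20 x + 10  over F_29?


Check whether y^2 = x^3 + 20 x + 10 (mod 29) for (x, y) = (18, 5).
LHS: y^2 = 5^2 mod 29 = 25
RHS: x^3 + 20 x + 10 = 18^3 + 20*18 + 10 mod 29 = 25
LHS = RHS

Yes, on the curve


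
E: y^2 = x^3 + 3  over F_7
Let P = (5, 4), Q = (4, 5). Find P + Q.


P != Q, so use the chord formula.
s = (y2 - y1) / (x2 - x1) = (1) / (6) mod 7 = 6
x3 = s^2 - x1 - x2 mod 7 = 6^2 - 5 - 4 = 6
y3 = s (x1 - x3) - y1 mod 7 = 6 * (5 - 6) - 4 = 4

P + Q = (6, 4)


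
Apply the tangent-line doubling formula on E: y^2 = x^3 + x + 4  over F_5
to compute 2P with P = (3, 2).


Doubling: s = (3 x1^2 + a) / (2 y1)
s = (3*3^2 + 1) / (2*2) mod 5 = 2
x3 = s^2 - 2 x1 mod 5 = 2^2 - 2*3 = 3
y3 = s (x1 - x3) - y1 mod 5 = 2 * (3 - 3) - 2 = 3

2P = (3, 3)


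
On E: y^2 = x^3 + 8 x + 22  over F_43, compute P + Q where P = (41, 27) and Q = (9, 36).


P != Q, so use the chord formula.
s = (y2 - y1) / (x2 - x1) = (9) / (11) mod 43 = 36
x3 = s^2 - x1 - x2 mod 43 = 36^2 - 41 - 9 = 42
y3 = s (x1 - x3) - y1 mod 43 = 36 * (41 - 42) - 27 = 23

P + Q = (42, 23)


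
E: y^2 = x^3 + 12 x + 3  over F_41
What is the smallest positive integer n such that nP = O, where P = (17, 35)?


Compute successive multiples of P until we hit O:
  1P = (17, 35)
  2P = (40, 20)
  3P = (20, 24)
  4P = (22, 38)
  5P = (4, 22)
  6P = (21, 2)
  7P = (7, 26)
  8P = (1, 4)
  ... (continuing to 49P)
  49P = O

ord(P) = 49


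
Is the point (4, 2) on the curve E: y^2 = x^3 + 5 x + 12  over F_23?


Check whether y^2 = x^3 + 5 x + 12 (mod 23) for (x, y) = (4, 2).
LHS: y^2 = 2^2 mod 23 = 4
RHS: x^3 + 5 x + 12 = 4^3 + 5*4 + 12 mod 23 = 4
LHS = RHS

Yes, on the curve


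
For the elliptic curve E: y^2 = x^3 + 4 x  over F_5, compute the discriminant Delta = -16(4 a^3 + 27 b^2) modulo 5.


4 a^3 + 27 b^2 = 4*4^3 + 27*0^2 = 256 + 0 = 256
Delta = -16 * (256) = -4096
Delta mod 5 = 4

Delta = 4 (mod 5)


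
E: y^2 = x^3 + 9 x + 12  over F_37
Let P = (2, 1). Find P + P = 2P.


Doubling: s = (3 x1^2 + a) / (2 y1)
s = (3*2^2 + 9) / (2*1) mod 37 = 29
x3 = s^2 - 2 x1 mod 37 = 29^2 - 2*2 = 23
y3 = s (x1 - x3) - y1 mod 37 = 29 * (2 - 23) - 1 = 19

2P = (23, 19)


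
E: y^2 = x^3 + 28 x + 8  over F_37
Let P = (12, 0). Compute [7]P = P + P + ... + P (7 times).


k = 7 = 111_2 (binary, LSB first: 111)
Double-and-add from P = (12, 0):
  bit 0 = 1: acc = O + (12, 0) = (12, 0)
  bit 1 = 1: acc = (12, 0) + O = (12, 0)
  bit 2 = 1: acc = (12, 0) + O = (12, 0)

7P = (12, 0)


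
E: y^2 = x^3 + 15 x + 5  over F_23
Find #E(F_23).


For each x in F_23, count y with y^2 = x^3 + 15 x + 5 mod 23:
  x = 3: RHS = 8, y in [10, 13]  -> 2 point(s)
  x = 6: RHS = 12, y in [9, 14]  -> 2 point(s)
  x = 7: RHS = 16, y in [4, 19]  -> 2 point(s)
  x = 8: RHS = 16, y in [4, 19]  -> 2 point(s)
  x = 9: RHS = 18, y in [8, 15]  -> 2 point(s)
  x = 11: RHS = 6, y in [11, 12]  -> 2 point(s)
  x = 12: RHS = 4, y in [2, 21]  -> 2 point(s)
  x = 18: RHS = 12, y in [9, 14]  -> 2 point(s)
  x = 20: RHS = 2, y in [5, 18]  -> 2 point(s)
  x = 21: RHS = 13, y in [6, 17]  -> 2 point(s)
  x = 22: RHS = 12, y in [9, 14]  -> 2 point(s)
Affine points: 22. Add the point at infinity: total = 23.

#E(F_23) = 23


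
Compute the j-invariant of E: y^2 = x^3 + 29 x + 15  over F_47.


Delta = -16(4 a^3 + 27 b^2) mod 47 = 17
-1728 * (4 a)^3 = -1728 * (4*29)^3 mod 47 = 4
j = 4 * 17^(-1) mod 47 = 3

j = 3 (mod 47)


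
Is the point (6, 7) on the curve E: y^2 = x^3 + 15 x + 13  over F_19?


Check whether y^2 = x^3 + 15 x + 13 (mod 19) for (x, y) = (6, 7).
LHS: y^2 = 7^2 mod 19 = 11
RHS: x^3 + 15 x + 13 = 6^3 + 15*6 + 13 mod 19 = 15
LHS != RHS

No, not on the curve


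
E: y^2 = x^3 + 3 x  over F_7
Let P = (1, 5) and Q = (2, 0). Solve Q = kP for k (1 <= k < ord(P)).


Enumerate multiples of P until we hit Q = (2, 0):
  1P = (1, 5)
  2P = (2, 0)
Match found at i = 2.

k = 2


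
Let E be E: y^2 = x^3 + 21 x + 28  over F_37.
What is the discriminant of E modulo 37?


4 a^3 + 27 b^2 = 4*21^3 + 27*28^2 = 37044 + 21168 = 58212
Delta = -16 * (58212) = -931392
Delta mod 37 = 9

Delta = 9 (mod 37)


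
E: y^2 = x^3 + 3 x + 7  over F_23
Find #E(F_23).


For each x in F_23, count y with y^2 = x^3 + 3 x + 7 mod 23:
  x = 5: RHS = 9, y in [3, 20]  -> 2 point(s)
  x = 7: RHS = 3, y in [7, 16]  -> 2 point(s)
  x = 9: RHS = 4, y in [2, 21]  -> 2 point(s)
  x = 10: RHS = 2, y in [5, 18]  -> 2 point(s)
  x = 12: RHS = 0, y in [0]  -> 1 point(s)
  x = 13: RHS = 12, y in [9, 14]  -> 2 point(s)
  x = 15: RHS = 0, y in [0]  -> 1 point(s)
  x = 17: RHS = 3, y in [7, 16]  -> 2 point(s)
  x = 19: RHS = 0, y in [0]  -> 1 point(s)
  x = 21: RHS = 16, y in [4, 19]  -> 2 point(s)
  x = 22: RHS = 3, y in [7, 16]  -> 2 point(s)
Affine points: 19. Add the point at infinity: total = 20.

#E(F_23) = 20


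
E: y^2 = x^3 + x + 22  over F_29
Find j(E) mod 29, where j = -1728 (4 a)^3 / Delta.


Delta = -16(4 a^3 + 27 b^2) mod 29 = 25
-1728 * (4 a)^3 = -1728 * (4*1)^3 mod 29 = 14
j = 14 * 25^(-1) mod 29 = 11

j = 11 (mod 29)


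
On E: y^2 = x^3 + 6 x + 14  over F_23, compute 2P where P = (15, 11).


k = 2 = 10_2 (binary, LSB first: 01)
Double-and-add from P = (15, 11):
  bit 0 = 0: acc unchanged = O
  bit 1 = 1: acc = O + (5, 10) = (5, 10)

2P = (5, 10)


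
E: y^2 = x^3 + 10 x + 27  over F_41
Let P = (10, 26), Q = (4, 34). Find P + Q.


P != Q, so use the chord formula.
s = (y2 - y1) / (x2 - x1) = (8) / (35) mod 41 = 26
x3 = s^2 - x1 - x2 mod 41 = 26^2 - 10 - 4 = 6
y3 = s (x1 - x3) - y1 mod 41 = 26 * (10 - 6) - 26 = 37

P + Q = (6, 37)


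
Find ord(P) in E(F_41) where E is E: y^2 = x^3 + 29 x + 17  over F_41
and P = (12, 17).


Compute successive multiples of P until we hit O:
  1P = (12, 17)
  2P = (9, 8)
  3P = (29, 14)
  4P = (25, 7)
  5P = (24, 8)
  6P = (3, 7)
  7P = (8, 33)
  8P = (37, 1)
  ... (continuing to 42P)
  42P = O

ord(P) = 42


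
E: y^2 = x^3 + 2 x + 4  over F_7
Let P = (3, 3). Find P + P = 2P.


Doubling: s = (3 x1^2 + a) / (2 y1)
s = (3*3^2 + 2) / (2*3) mod 7 = 6
x3 = s^2 - 2 x1 mod 7 = 6^2 - 2*3 = 2
y3 = s (x1 - x3) - y1 mod 7 = 6 * (3 - 2) - 3 = 3

2P = (2, 3)


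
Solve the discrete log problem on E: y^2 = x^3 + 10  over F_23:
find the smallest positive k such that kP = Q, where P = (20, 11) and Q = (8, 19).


Enumerate multiples of P until we hit Q = (8, 19):
  1P = (20, 11)
  2P = (22, 20)
  3P = (7, 13)
  4P = (8, 19)
Match found at i = 4.

k = 4


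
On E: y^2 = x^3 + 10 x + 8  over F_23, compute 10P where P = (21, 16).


k = 10 = 1010_2 (binary, LSB first: 0101)
Double-and-add from P = (21, 16):
  bit 0 = 0: acc unchanged = O
  bit 1 = 1: acc = O + (6, 13) = (6, 13)
  bit 2 = 0: acc unchanged = (6, 13)
  bit 3 = 1: acc = (6, 13) + (17, 13) = (0, 10)

10P = (0, 10)


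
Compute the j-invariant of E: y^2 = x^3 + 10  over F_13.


Delta = -16(4 a^3 + 27 b^2) mod 13 = 12
-1728 * (4 a)^3 = -1728 * (4*0)^3 mod 13 = 0
j = 0 * 12^(-1) mod 13 = 0

j = 0 (mod 13)


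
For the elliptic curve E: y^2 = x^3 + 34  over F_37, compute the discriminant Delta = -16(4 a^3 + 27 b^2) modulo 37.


4 a^3 + 27 b^2 = 4*0^3 + 27*34^2 = 0 + 31212 = 31212
Delta = -16 * (31212) = -499392
Delta mod 37 = 34

Delta = 34 (mod 37)


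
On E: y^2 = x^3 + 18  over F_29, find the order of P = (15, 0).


Compute successive multiples of P until we hit O:
  1P = (15, 0)
  2P = O

ord(P) = 2


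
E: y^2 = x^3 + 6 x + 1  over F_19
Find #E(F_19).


For each x in F_19, count y with y^2 = x^3 + 6 x + 1 mod 19:
  x = 0: RHS = 1, y in [1, 18]  -> 2 point(s)
  x = 5: RHS = 4, y in [2, 17]  -> 2 point(s)
  x = 6: RHS = 6, y in [5, 14]  -> 2 point(s)
  x = 7: RHS = 6, y in [5, 14]  -> 2 point(s)
  x = 9: RHS = 5, y in [9, 10]  -> 2 point(s)
  x = 10: RHS = 16, y in [4, 15]  -> 2 point(s)
  x = 11: RHS = 11, y in [7, 12]  -> 2 point(s)
  x = 14: RHS = 17, y in [6, 13]  -> 2 point(s)
  x = 17: RHS = 0, y in [0]  -> 1 point(s)
Affine points: 17. Add the point at infinity: total = 18.

#E(F_19) = 18


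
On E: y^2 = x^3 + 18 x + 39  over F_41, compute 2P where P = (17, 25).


Doubling: s = (3 x1^2 + a) / (2 y1)
s = (3*17^2 + 18) / (2*25) mod 41 = 30
x3 = s^2 - 2 x1 mod 41 = 30^2 - 2*17 = 5
y3 = s (x1 - x3) - y1 mod 41 = 30 * (17 - 5) - 25 = 7

2P = (5, 7)


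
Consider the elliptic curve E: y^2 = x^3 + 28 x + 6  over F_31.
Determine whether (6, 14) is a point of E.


Check whether y^2 = x^3 + 28 x + 6 (mod 31) for (x, y) = (6, 14).
LHS: y^2 = 14^2 mod 31 = 10
RHS: x^3 + 28 x + 6 = 6^3 + 28*6 + 6 mod 31 = 18
LHS != RHS

No, not on the curve


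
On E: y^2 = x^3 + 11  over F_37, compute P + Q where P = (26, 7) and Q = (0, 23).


P != Q, so use the chord formula.
s = (y2 - y1) / (x2 - x1) = (16) / (11) mod 37 = 25
x3 = s^2 - x1 - x2 mod 37 = 25^2 - 26 - 0 = 7
y3 = s (x1 - x3) - y1 mod 37 = 25 * (26 - 7) - 7 = 24

P + Q = (7, 24)


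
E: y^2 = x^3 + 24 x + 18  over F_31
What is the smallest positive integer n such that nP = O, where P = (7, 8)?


Compute successive multiples of P until we hit O:
  1P = (7, 8)
  2P = (18, 12)
  3P = (11, 30)
  4P = (20, 29)
  5P = (20, 2)
  6P = (11, 1)
  7P = (18, 19)
  8P = (7, 23)
  ... (continuing to 9P)
  9P = O

ord(P) = 9


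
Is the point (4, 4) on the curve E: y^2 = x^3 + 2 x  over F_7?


Check whether y^2 = x^3 + 2 x + 0 (mod 7) for (x, y) = (4, 4).
LHS: y^2 = 4^2 mod 7 = 2
RHS: x^3 + 2 x + 0 = 4^3 + 2*4 + 0 mod 7 = 2
LHS = RHS

Yes, on the curve


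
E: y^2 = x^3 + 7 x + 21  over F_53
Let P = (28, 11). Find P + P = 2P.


Doubling: s = (3 x1^2 + a) / (2 y1)
s = (3*28^2 + 7) / (2*11) mod 53 = 47
x3 = s^2 - 2 x1 mod 53 = 47^2 - 2*28 = 33
y3 = s (x1 - x3) - y1 mod 53 = 47 * (28 - 33) - 11 = 19

2P = (33, 19)


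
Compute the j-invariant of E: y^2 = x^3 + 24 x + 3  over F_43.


Delta = -16(4 a^3 + 27 b^2) mod 43 = 14
-1728 * (4 a)^3 = -1728 * (4*24)^3 mod 43 = 41
j = 41 * 14^(-1) mod 43 = 6

j = 6 (mod 43)


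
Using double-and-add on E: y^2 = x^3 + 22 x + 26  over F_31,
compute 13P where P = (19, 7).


k = 13 = 1101_2 (binary, LSB first: 1011)
Double-and-add from P = (19, 7):
  bit 0 = 1: acc = O + (19, 7) = (19, 7)
  bit 1 = 0: acc unchanged = (19, 7)
  bit 2 = 1: acc = (19, 7) + (16, 14) = (29, 6)
  bit 3 = 1: acc = (29, 6) + (24, 26) = (25, 9)

13P = (25, 9)


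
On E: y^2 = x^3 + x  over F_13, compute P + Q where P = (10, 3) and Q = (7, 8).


P != Q, so use the chord formula.
s = (y2 - y1) / (x2 - x1) = (5) / (10) mod 13 = 7
x3 = s^2 - x1 - x2 mod 13 = 7^2 - 10 - 7 = 6
y3 = s (x1 - x3) - y1 mod 13 = 7 * (10 - 6) - 3 = 12

P + Q = (6, 12)


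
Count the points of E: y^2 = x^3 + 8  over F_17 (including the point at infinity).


For each x in F_17, count y with y^2 = x^3 + 0 x + 8 mod 17:
  x = 0: RHS = 8, y in [5, 12]  -> 2 point(s)
  x = 1: RHS = 9, y in [3, 14]  -> 2 point(s)
  x = 2: RHS = 16, y in [4, 13]  -> 2 point(s)
  x = 3: RHS = 1, y in [1, 16]  -> 2 point(s)
  x = 4: RHS = 4, y in [2, 15]  -> 2 point(s)
  x = 11: RHS = 13, y in [8, 9]  -> 2 point(s)
  x = 12: RHS = 2, y in [6, 11]  -> 2 point(s)
  x = 14: RHS = 15, y in [7, 10]  -> 2 point(s)
  x = 15: RHS = 0, y in [0]  -> 1 point(s)
Affine points: 17. Add the point at infinity: total = 18.

#E(F_17) = 18


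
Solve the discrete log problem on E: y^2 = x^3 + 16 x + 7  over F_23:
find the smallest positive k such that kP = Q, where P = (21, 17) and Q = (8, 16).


Enumerate multiples of P until we hit Q = (8, 16):
  1P = (21, 17)
  2P = (12, 8)
  3P = (14, 13)
  4P = (1, 1)
  5P = (9, 11)
  6P = (22, 17)
  7P = (3, 6)
  8P = (2, 1)
  9P = (16, 9)
  10P = (18, 20)
  11P = (8, 16)
Match found at i = 11.

k = 11
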